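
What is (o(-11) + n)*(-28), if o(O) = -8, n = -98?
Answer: 2968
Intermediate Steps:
(o(-11) + n)*(-28) = (-8 - 98)*(-28) = -106*(-28) = 2968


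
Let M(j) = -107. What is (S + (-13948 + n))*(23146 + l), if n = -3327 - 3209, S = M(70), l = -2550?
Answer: -424092236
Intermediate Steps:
S = -107
n = -6536
(S + (-13948 + n))*(23146 + l) = (-107 + (-13948 - 6536))*(23146 - 2550) = (-107 - 20484)*20596 = -20591*20596 = -424092236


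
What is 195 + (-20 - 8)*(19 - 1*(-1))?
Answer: -365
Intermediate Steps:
195 + (-20 - 8)*(19 - 1*(-1)) = 195 - 28*(19 + 1) = 195 - 28*20 = 195 - 560 = -365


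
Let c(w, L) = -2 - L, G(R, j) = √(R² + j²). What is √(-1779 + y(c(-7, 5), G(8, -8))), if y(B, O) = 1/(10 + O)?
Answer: √(-35578 - 28464*√2)/(2*√(5 + 4*√2)) ≈ 42.178*I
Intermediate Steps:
√(-1779 + y(c(-7, 5), G(8, -8))) = √(-1779 + 1/(10 + √(8² + (-8)²))) = √(-1779 + 1/(10 + √(64 + 64))) = √(-1779 + 1/(10 + √128)) = √(-1779 + 1/(10 + 8*√2))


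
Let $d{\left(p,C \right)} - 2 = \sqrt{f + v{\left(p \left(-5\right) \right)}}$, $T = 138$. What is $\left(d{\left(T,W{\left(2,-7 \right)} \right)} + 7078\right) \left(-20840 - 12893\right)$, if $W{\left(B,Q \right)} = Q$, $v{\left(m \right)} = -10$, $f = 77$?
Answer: $-238829640 - 33733 \sqrt{67} \approx -2.3911 \cdot 10^{8}$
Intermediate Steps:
$d{\left(p,C \right)} = 2 + \sqrt{67}$ ($d{\left(p,C \right)} = 2 + \sqrt{77 - 10} = 2 + \sqrt{67}$)
$\left(d{\left(T,W{\left(2,-7 \right)} \right)} + 7078\right) \left(-20840 - 12893\right) = \left(\left(2 + \sqrt{67}\right) + 7078\right) \left(-20840 - 12893\right) = \left(7080 + \sqrt{67}\right) \left(-33733\right) = -238829640 - 33733 \sqrt{67}$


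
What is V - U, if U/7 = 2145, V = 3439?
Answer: -11576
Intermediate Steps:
U = 15015 (U = 7*2145 = 15015)
V - U = 3439 - 1*15015 = 3439 - 15015 = -11576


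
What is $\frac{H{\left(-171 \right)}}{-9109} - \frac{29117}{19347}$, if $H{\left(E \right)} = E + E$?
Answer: $- \frac{258610079}{176231823} \approx -1.4674$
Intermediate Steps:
$H{\left(E \right)} = 2 E$
$\frac{H{\left(-171 \right)}}{-9109} - \frac{29117}{19347} = \frac{2 \left(-171\right)}{-9109} - \frac{29117}{19347} = \left(-342\right) \left(- \frac{1}{9109}\right) - \frac{29117}{19347} = \frac{342}{9109} - \frac{29117}{19347} = - \frac{258610079}{176231823}$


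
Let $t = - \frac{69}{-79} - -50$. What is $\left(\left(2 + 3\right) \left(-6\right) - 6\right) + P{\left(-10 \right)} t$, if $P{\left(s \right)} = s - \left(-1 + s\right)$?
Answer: $\frac{1175}{79} \approx 14.873$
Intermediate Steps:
$t = \frac{4019}{79}$ ($t = \left(-69\right) \left(- \frac{1}{79}\right) + 50 = \frac{69}{79} + 50 = \frac{4019}{79} \approx 50.873$)
$P{\left(s \right)} = 1$
$\left(\left(2 + 3\right) \left(-6\right) - 6\right) + P{\left(-10 \right)} t = \left(\left(2 + 3\right) \left(-6\right) - 6\right) + 1 \cdot \frac{4019}{79} = \left(5 \left(-6\right) - 6\right) + \frac{4019}{79} = \left(-30 - 6\right) + \frac{4019}{79} = -36 + \frac{4019}{79} = \frac{1175}{79}$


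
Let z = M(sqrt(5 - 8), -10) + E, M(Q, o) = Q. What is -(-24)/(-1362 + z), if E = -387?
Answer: -3498/254917 - 2*I*sqrt(3)/254917 ≈ -0.013722 - 1.3589e-5*I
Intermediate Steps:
z = -387 + I*sqrt(3) (z = sqrt(5 - 8) - 387 = sqrt(-3) - 387 = I*sqrt(3) - 387 = -387 + I*sqrt(3) ≈ -387.0 + 1.732*I)
-(-24)/(-1362 + z) = -(-24)/(-1362 + (-387 + I*sqrt(3))) = -(-24)/(-1749 + I*sqrt(3)) = 24/(-1749 + I*sqrt(3))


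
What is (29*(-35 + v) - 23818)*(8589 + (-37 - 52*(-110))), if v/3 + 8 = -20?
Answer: -389183168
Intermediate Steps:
v = -84 (v = -24 + 3*(-20) = -24 - 60 = -84)
(29*(-35 + v) - 23818)*(8589 + (-37 - 52*(-110))) = (29*(-35 - 84) - 23818)*(8589 + (-37 - 52*(-110))) = (29*(-119) - 23818)*(8589 + (-37 + 5720)) = (-3451 - 23818)*(8589 + 5683) = -27269*14272 = -389183168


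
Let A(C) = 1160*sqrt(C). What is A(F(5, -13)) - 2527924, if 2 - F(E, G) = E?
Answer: -2527924 + 1160*I*sqrt(3) ≈ -2.5279e+6 + 2009.2*I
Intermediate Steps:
F(E, G) = 2 - E
A(F(5, -13)) - 2527924 = 1160*sqrt(2 - 1*5) - 2527924 = 1160*sqrt(2 - 5) - 2527924 = 1160*sqrt(-3) - 2527924 = 1160*(I*sqrt(3)) - 2527924 = 1160*I*sqrt(3) - 2527924 = -2527924 + 1160*I*sqrt(3)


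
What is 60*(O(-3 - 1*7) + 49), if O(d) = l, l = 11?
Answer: 3600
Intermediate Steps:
O(d) = 11
60*(O(-3 - 1*7) + 49) = 60*(11 + 49) = 60*60 = 3600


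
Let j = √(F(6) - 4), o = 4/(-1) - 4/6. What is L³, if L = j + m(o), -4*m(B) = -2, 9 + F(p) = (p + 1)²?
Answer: 2197/8 ≈ 274.63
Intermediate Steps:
o = -14/3 (o = 4*(-1) - 4*⅙ = -4 - ⅔ = -14/3 ≈ -4.6667)
F(p) = -9 + (1 + p)² (F(p) = -9 + (p + 1)² = -9 + (1 + p)²)
m(B) = ½ (m(B) = -¼*(-2) = ½)
j = 6 (j = √((-9 + (1 + 6)²) - 4) = √((-9 + 7²) - 4) = √((-9 + 49) - 4) = √(40 - 4) = √36 = 6)
L = 13/2 (L = 6 + ½ = 13/2 ≈ 6.5000)
L³ = (13/2)³ = 2197/8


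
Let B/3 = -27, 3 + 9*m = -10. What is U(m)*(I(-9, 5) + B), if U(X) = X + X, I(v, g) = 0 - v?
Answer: 208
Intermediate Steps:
m = -13/9 (m = -⅓ + (⅑)*(-10) = -⅓ - 10/9 = -13/9 ≈ -1.4444)
I(v, g) = -v
B = -81 (B = 3*(-27) = -81)
U(X) = 2*X
U(m)*(I(-9, 5) + B) = (2*(-13/9))*(-1*(-9) - 81) = -26*(9 - 81)/9 = -26/9*(-72) = 208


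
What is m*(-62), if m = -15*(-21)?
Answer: -19530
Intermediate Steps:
m = 315
m*(-62) = 315*(-62) = -19530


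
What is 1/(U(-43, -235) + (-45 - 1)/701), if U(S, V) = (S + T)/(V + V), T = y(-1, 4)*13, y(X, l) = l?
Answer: -329470/27929 ≈ -11.797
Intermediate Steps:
T = 52 (T = 4*13 = 52)
U(S, V) = (52 + S)/(2*V) (U(S, V) = (S + 52)/(V + V) = (52 + S)/((2*V)) = (52 + S)*(1/(2*V)) = (52 + S)/(2*V))
1/(U(-43, -235) + (-45 - 1)/701) = 1/((1/2)*(52 - 43)/(-235) + (-45 - 1)/701) = 1/((1/2)*(-1/235)*9 + (1/701)*(-46)) = 1/(-9/470 - 46/701) = 1/(-27929/329470) = -329470/27929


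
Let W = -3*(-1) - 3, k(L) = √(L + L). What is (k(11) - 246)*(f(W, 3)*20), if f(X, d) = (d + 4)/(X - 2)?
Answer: 17220 - 70*√22 ≈ 16892.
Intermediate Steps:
k(L) = √2*√L (k(L) = √(2*L) = √2*√L)
W = 0 (W = 3 - 3 = 0)
f(X, d) = (4 + d)/(-2 + X)
(k(11) - 246)*(f(W, 3)*20) = (√2*√11 - 246)*(((4 + 3)/(-2 + 0))*20) = (√22 - 246)*((7/(-2))*20) = (-246 + √22)*(-½*7*20) = (-246 + √22)*(-7/2*20) = (-246 + √22)*(-70) = 17220 - 70*√22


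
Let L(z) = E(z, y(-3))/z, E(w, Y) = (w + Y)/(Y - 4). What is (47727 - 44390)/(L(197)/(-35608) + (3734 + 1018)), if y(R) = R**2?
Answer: 58520768780/83335538777 ≈ 0.70223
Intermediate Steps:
E(w, Y) = (Y + w)/(-4 + Y)
L(z) = (9/5 + z/5)/z (L(z) = (((-3)**2 + z)/(-4 + (-3)**2))/z = ((9 + z)/(-4 + 9))/z = ((9 + z)/5)/z = (9/5 + z/5)/z)
(47727 - 44390)/(L(197)/(-35608) + (3734 + 1018)) = (47727 - 44390)/(((1/5)*(9 + 197)/197)/(-35608) + (3734 + 1018)) = 3337/(((1/5)*(1/197)*206)*(-1/35608) + 4752) = 3337/((206/985)*(-1/35608) + 4752) = 3337/(-103/17536940 + 4752) = 3337/(83335538777/17536940) = 3337*(17536940/83335538777) = 58520768780/83335538777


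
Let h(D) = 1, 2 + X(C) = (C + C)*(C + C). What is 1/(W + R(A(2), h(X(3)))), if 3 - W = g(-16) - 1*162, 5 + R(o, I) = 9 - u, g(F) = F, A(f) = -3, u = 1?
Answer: 1/184 ≈ 0.0054348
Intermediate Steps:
X(C) = -2 + 4*C**2 (X(C) = -2 + (C + C)*(C + C) = -2 + (2*C)*(2*C) = -2 + 4*C**2)
R(o, I) = 3 (R(o, I) = -5 + (9 - 1*1) = -5 + (9 - 1) = -5 + 8 = 3)
W = 181 (W = 3 - (-16 - 1*162) = 3 - (-16 - 162) = 3 - 1*(-178) = 3 + 178 = 181)
1/(W + R(A(2), h(X(3)))) = 1/(181 + 3) = 1/184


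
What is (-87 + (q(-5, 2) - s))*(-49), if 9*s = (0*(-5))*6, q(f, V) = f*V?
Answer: 4753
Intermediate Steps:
q(f, V) = V*f
s = 0 (s = ((0*(-5))*6)/9 = (0*6)/9 = (1/9)*0 = 0)
(-87 + (q(-5, 2) - s))*(-49) = (-87 + (2*(-5) - 1*0))*(-49) = (-87 + (-10 + 0))*(-49) = (-87 - 10)*(-49) = -97*(-49) = 4753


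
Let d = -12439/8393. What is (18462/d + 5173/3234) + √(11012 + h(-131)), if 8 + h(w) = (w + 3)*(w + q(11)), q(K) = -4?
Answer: -10225490153/820974 + 2*√7071 ≈ -12287.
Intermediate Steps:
d = -1777/1199 (d = -12439*1/8393 = -1777/1199 ≈ -1.4821)
h(w) = -8 + (-4 + w)*(3 + w) (h(w) = -8 + (w + 3)*(w - 4) = -8 + (3 + w)*(-4 + w) = -8 + (-4 + w)*(3 + w))
(18462/d + 5173/3234) + √(11012 + h(-131)) = (18462/(-1777/1199) + 5173/3234) + √(11012 + (-20 + (-131)² - 1*(-131))) = (18462*(-1199/1777) + 5173*(1/3234)) + √(11012 + (-20 + 17161 + 131)) = (-22135938/1777 + 739/462) + √(11012 + 17272) = -10225490153/820974 + √28284 = -10225490153/820974 + 2*√7071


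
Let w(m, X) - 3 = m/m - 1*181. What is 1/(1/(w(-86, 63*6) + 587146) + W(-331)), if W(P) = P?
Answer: -586969/194286738 ≈ -0.0030211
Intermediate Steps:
w(m, X) = -177 (w(m, X) = 3 + (m/m - 1*181) = 3 + (1 - 181) = 3 - 180 = -177)
1/(1/(w(-86, 63*6) + 587146) + W(-331)) = 1/(1/(-177 + 587146) - 331) = 1/(1/586969 - 331) = 1/(-194286738/586969) = -586969/194286738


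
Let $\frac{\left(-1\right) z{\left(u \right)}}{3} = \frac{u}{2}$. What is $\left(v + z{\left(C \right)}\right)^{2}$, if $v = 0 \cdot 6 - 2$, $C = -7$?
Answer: $\frac{289}{4} \approx 72.25$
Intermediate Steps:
$v = -2$ ($v = 0 - 2 = -2$)
$z{\left(u \right)} = - \frac{3 u}{2}$ ($z{\left(u \right)} = - 3 \frac{u}{2} = - \frac{3 u}{2}$)
$\left(v + z{\left(C \right)}\right)^{2} = \left(-2 - - \frac{21}{2}\right)^{2} = \left(-2 + \frac{21}{2}\right)^{2} = \left(\frac{17}{2}\right)^{2} = \frac{289}{4}$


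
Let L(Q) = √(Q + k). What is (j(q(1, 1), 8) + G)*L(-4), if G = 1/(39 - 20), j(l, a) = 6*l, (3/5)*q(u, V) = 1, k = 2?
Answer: 191*I*√2/19 ≈ 14.217*I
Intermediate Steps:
q(u, V) = 5/3 (q(u, V) = (5/3)*1 = 5/3)
L(Q) = √(2 + Q) (L(Q) = √(Q + 2) = √(2 + Q))
G = 1/19 ≈ 0.052632
(j(q(1, 1), 8) + G)*L(-4) = (6*(5/3) + 1/19)*√(2 - 4) = (10 + 1/19)*√(-2) = 191*(I*√2)/19 = 191*I*√2/19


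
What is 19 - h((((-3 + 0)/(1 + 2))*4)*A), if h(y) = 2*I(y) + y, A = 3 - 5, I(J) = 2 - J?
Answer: 23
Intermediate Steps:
A = -2
h(y) = 4 - y (h(y) = 2*(2 - y) + y = (4 - 2*y) + y = 4 - y)
19 - h((((-3 + 0)/(1 + 2))*4)*A) = 19 - (4 - ((-3 + 0)/(1 + 2))*4*(-2)) = 19 - (4 - -3/3*4*(-2)) = 19 - (4 - -3*1/3*4*(-2)) = 19 - (4 - (-1*4)*(-2)) = 19 - (4 - (-4)*(-2)) = 19 - (4 - 1*8) = 19 - (4 - 8) = 19 - 1*(-4) = 19 + 4 = 23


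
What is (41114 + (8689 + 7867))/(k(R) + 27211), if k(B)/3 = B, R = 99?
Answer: 28835/13754 ≈ 2.0965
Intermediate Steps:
k(B) = 3*B
(41114 + (8689 + 7867))/(k(R) + 27211) = (41114 + (8689 + 7867))/(3*99 + 27211) = (41114 + 16556)/(297 + 27211) = 57670/27508 = 57670*(1/27508) = 28835/13754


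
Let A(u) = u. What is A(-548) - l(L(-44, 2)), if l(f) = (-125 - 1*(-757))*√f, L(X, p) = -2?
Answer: -548 - 632*I*√2 ≈ -548.0 - 893.78*I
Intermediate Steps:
l(f) = 632*√f (l(f) = (-125 + 757)*√f = 632*√f)
A(-548) - l(L(-44, 2)) = -548 - 632*√(-2) = -548 - 632*I*√2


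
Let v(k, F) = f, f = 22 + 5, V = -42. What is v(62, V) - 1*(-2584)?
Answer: 2611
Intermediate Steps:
f = 27
v(k, F) = 27
v(62, V) - 1*(-2584) = 27 - 1*(-2584) = 27 + 2584 = 2611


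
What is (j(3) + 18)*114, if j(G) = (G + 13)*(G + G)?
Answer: 12996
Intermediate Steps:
j(G) = 2*G*(13 + G) (j(G) = (13 + G)*(2*G) = 2*G*(13 + G))
(j(3) + 18)*114 = (2*3*(13 + 3) + 18)*114 = (2*3*16 + 18)*114 = (96 + 18)*114 = 114*114 = 12996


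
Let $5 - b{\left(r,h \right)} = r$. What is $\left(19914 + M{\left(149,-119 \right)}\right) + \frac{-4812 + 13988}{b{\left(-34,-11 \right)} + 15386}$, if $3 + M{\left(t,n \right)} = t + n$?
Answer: $\frac{307599101}{15425} \approx 19942.0$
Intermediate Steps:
$b{\left(r,h \right)} = 5 - r$
$M{\left(t,n \right)} = -3 + n + t$ ($M{\left(t,n \right)} = -3 + \left(t + n\right) = -3 + \left(n + t\right) = -3 + n + t$)
$\left(19914 + M{\left(149,-119 \right)}\right) + \frac{-4812 + 13988}{b{\left(-34,-11 \right)} + 15386} = \left(19914 - -27\right) + \frac{-4812 + 13988}{\left(5 - -34\right) + 15386} = \left(19914 + 27\right) + \frac{9176}{\left(5 + 34\right) + 15386} = 19941 + \frac{9176}{39 + 15386} = 19941 + \frac{9176}{15425} = \frac{307599101}{15425}$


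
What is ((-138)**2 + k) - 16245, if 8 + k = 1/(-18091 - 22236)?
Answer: 112552656/40327 ≈ 2791.0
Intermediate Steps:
k = -322617/40327 (k = -8 + 1/(-18091 - 22236) = -8 + 1/(-40327) = -8 - 1/40327 = -322617/40327 ≈ -8.0000)
((-138)**2 + k) - 16245 = ((-138)**2 - 322617/40327) - 16245 = (19044 - 322617/40327) - 16245 = 767664771/40327 - 16245 = 112552656/40327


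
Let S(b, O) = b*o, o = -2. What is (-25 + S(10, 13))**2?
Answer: 2025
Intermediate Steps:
S(b, O) = -2*b (S(b, O) = b*(-2) = -2*b)
(-25 + S(10, 13))**2 = (-25 - 2*10)**2 = (-25 - 20)**2 = (-45)**2 = 2025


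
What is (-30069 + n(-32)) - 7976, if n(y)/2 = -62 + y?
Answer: -38233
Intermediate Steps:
n(y) = -124 + 2*y (n(y) = 2*(-62 + y) = -124 + 2*y)
(-30069 + n(-32)) - 7976 = (-30069 + (-124 + 2*(-32))) - 7976 = (-30069 + (-124 - 64)) - 7976 = (-30069 - 188) - 7976 = -30257 - 7976 = -38233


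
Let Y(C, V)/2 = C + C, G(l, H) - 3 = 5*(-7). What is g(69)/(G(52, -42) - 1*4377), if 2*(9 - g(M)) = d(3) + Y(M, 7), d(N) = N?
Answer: 261/8818 ≈ 0.029599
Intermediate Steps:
G(l, H) = -32 (G(l, H) = 3 + 5*(-7) = 3 - 35 = -32)
Y(C, V) = 4*C (Y(C, V) = 2*(C + C) = 2*(2*C) = 4*C)
g(M) = 15/2 - 2*M (g(M) = 9 - (3 + 4*M)/2 = 9 + (-3/2 - 2*M) = 15/2 - 2*M)
g(69)/(G(52, -42) - 1*4377) = (15/2 - 2*69)/(-32 - 1*4377) = (15/2 - 138)/(-32 - 4377) = -261/2/(-4409) = -261/2*(-1/4409) = 261/8818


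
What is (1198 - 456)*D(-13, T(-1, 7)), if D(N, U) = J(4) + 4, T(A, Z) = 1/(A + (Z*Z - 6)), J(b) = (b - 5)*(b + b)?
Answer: -2968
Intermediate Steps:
J(b) = 2*b*(-5 + b) (J(b) = (-5 + b)*(2*b) = 2*b*(-5 + b))
T(A, Z) = 1/(-6 + A + Z²) (T(A, Z) = 1/(A + (Z² - 6)) = 1/(A + (-6 + Z²)) = 1/(-6 + A + Z²))
D(N, U) = -4 (D(N, U) = 2*4*(-5 + 4) + 4 = 2*4*(-1) + 4 = -8 + 4 = -4)
(1198 - 456)*D(-13, T(-1, 7)) = (1198 - 456)*(-4) = 742*(-4) = -2968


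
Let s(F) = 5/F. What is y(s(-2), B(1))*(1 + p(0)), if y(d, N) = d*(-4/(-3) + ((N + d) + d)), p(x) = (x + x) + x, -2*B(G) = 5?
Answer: 185/12 ≈ 15.417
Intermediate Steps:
B(G) = -5/2 (B(G) = -½*5 = -5/2)
p(x) = 3*x (p(x) = 2*x + x = 3*x)
y(d, N) = d*(4/3 + N + 2*d) (y(d, N) = d*(-4*(-⅓) + (N + 2*d)) = d*(4/3 + (N + 2*d)) = d*(4/3 + N + 2*d))
y(s(-2), B(1))*(1 + p(0)) = ((5/(-2))*(4 + 3*(-5/2) + 6*(5/(-2)))/3)*(1 + 3*0) = ((5*(-½))*(4 - 15/2 + 6*(5*(-½)))/3)*(1 + 0) = ((⅓)*(-5/2)*(4 - 15/2 + 6*(-5/2)))*1 = ((⅓)*(-5/2)*(4 - 15/2 - 15))*1 = ((⅓)*(-5/2)*(-37/2))*1 = (185/12)*1 = 185/12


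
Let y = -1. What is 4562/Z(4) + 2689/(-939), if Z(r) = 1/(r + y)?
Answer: 12848465/939 ≈ 13683.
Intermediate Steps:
Z(r) = 1/(-1 + r) (Z(r) = 1/(r - 1) = 1/(-1 + r))
4562/Z(4) + 2689/(-939) = 4562/(1/(-1 + 4)) + 2689/(-939) = 4562/(1/3) + 2689*(-1/939) = 4562/(1/3) - 2689/939 = 4562*3 - 2689/939 = 13686 - 2689/939 = 12848465/939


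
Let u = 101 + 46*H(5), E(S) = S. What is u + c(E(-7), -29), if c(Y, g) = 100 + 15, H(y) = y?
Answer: 446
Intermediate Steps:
c(Y, g) = 115
u = 331 (u = 101 + 46*5 = 101 + 230 = 331)
u + c(E(-7), -29) = 331 + 115 = 446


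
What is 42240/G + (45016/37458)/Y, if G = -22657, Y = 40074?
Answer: -15851275397642/8502559749261 ≈ -1.8643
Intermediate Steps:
42240/G + (45016/37458)/Y = 42240/(-22657) + (45016/37458)/40074 = 42240*(-1/22657) + (45016*(1/37458))*(1/40074) = -42240/22657 + (22508/18729)*(1/40074) = -42240/22657 + 11254/375272973 = -15851275397642/8502559749261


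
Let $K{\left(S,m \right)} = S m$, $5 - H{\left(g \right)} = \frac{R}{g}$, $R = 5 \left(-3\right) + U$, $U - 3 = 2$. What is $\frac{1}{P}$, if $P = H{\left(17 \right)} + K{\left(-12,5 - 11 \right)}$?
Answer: $\frac{17}{1319} \approx 0.012889$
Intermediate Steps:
$U = 5$ ($U = 3 + 2 = 5$)
$R = -10$ ($R = 5 \left(-3\right) + 5 = -15 + 5 = -10$)
$H{\left(g \right)} = 5 + \frac{10}{g}$ ($H{\left(g \right)} = 5 - - \frac{10}{g} = 5 + \frac{10}{g}$)
$P = \frac{1319}{17}$ ($P = \left(5 + \frac{10}{17}\right) - 12 \left(5 - 11\right) = \left(5 + 10 \cdot \frac{1}{17}\right) - -72 = \left(5 + \frac{10}{17}\right) + 72 = \frac{95}{17} + 72 = \frac{1319}{17} \approx 77.588$)
$\frac{1}{P} = \frac{1}{\frac{1319}{17}} = \frac{17}{1319}$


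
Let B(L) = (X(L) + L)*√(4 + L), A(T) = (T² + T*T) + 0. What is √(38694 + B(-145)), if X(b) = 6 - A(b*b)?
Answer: √(38694 - 884101389*I*√141) ≈ 72451.0 - 72450.0*I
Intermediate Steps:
A(T) = 2*T² (A(T) = (T² + T²) + 0 = 2*T² + 0 = 2*T²)
X(b) = 6 - 2*b⁴ (X(b) = 6 - 2*(b*b)² = 6 - 2*(b²)² = 6 - 2*b⁴)
B(L) = √(4 + L)*(6 + L - 2*L⁴) (B(L) = ((6 - 2*L⁴) + L)*√(4 + L) = (6 + L - 2*L⁴)*√(4 + L) = √(4 + L)*(6 + L - 2*L⁴))
√(38694 + B(-145)) = √(38694 + √(4 - 145)*(6 - 145 - 2*(-145)⁴)) = √(38694 + √(-141)*(6 - 145 - 2*442050625)) = √(38694 + (I*√141)*(6 - 145 - 884101250)) = √(38694 + (I*√141)*(-884101389)) = √(38694 - 884101389*I*√141)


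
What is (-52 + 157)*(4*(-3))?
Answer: -1260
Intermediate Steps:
(-52 + 157)*(4*(-3)) = 105*(-12) = -1260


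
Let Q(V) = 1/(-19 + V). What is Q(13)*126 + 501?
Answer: 480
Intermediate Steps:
Q(13)*126 + 501 = 126/(-19 + 13) + 501 = 126/(-6) + 501 = -1/6*126 + 501 = -21 + 501 = 480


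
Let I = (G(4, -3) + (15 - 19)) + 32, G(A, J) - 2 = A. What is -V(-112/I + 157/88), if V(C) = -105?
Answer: 105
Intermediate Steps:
G(A, J) = 2 + A
I = 34 (I = ((2 + 4) + (15 - 19)) + 32 = (6 - 4) + 32 = 2 + 32 = 34)
-V(-112/I + 157/88) = -1*(-105) = 105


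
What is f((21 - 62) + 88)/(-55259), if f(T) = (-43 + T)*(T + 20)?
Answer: -268/55259 ≈ -0.0048499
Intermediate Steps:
f(T) = (-43 + T)*(20 + T)
f((21 - 62) + 88)/(-55259) = (-860 + ((21 - 62) + 88)² - 23*((21 - 62) + 88))/(-55259) = (-860 + (-41 + 88)² - 23*(-41 + 88))*(-1/55259) = (-860 + 47² - 23*47)*(-1/55259) = (-860 + 2209 - 1081)*(-1/55259) = 268*(-1/55259) = -268/55259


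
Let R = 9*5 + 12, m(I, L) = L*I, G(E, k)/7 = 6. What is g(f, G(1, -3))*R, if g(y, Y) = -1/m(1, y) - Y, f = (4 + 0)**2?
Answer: -38361/16 ≈ -2397.6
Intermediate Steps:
G(E, k) = 42 (G(E, k) = 7*6 = 42)
m(I, L) = I*L
f = 16 (f = 4**2 = 16)
g(y, Y) = -Y - 1/y (g(y, Y) = -1/(1*y) - Y = -1/y - Y = -Y - 1/y)
R = 57 (R = 45 + 12 = 57)
g(f, G(1, -3))*R = (-1*42 - 1/16)*57 = (-42 - 1*1/16)*57 = (-42 - 1/16)*57 = -673/16*57 = -38361/16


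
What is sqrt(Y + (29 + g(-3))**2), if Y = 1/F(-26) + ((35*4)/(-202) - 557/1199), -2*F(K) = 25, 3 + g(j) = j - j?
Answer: sqrt(247384213263473)/605495 ≈ 25.976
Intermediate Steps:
g(j) = -3 (g(j) = -3 + (j - j) = -3 + 0 = -3)
F(K) = -25/2 (F(K) = -1/2*25 = -25/2)
Y = -3746873/3027475 (Y = 1/(-25/2) + ((35*4)/(-202) - 557/1199) = -2/25 + (140*(-1/202) - 557*1/1199) = -2/25 + (-70/101 - 557/1199) = -2/25 - 140187/121099 = -3746873/3027475 ≈ -1.2376)
sqrt(Y + (29 + g(-3))**2) = sqrt(-3746873/3027475 + (29 - 3)**2) = sqrt(-3746873/3027475 + 26**2) = sqrt(-3746873/3027475 + 676) = sqrt(2042826227/3027475) = sqrt(247384213263473)/605495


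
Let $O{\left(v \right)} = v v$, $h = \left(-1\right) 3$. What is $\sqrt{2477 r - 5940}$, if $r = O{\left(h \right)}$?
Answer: $3 \sqrt{1817} \approx 127.88$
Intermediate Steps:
$h = -3$
$O{\left(v \right)} = v^{2}$
$r = 9$ ($r = \left(-3\right)^{2} = 9$)
$\sqrt{2477 r - 5940} = \sqrt{2477 \cdot 9 - 5940} = \sqrt{22293 - 5940} = \sqrt{16353} = 3 \sqrt{1817}$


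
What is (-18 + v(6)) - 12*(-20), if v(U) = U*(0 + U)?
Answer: 258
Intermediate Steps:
v(U) = U² (v(U) = U*U = U²)
(-18 + v(6)) - 12*(-20) = (-18 + 6²) - 12*(-20) = (-18 + 36) + 240 = 18 + 240 = 258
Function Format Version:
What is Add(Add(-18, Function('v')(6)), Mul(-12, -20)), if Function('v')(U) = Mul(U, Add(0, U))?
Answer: 258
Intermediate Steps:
Function('v')(U) = Pow(U, 2) (Function('v')(U) = Mul(U, U) = Pow(U, 2))
Add(Add(-18, Function('v')(6)), Mul(-12, -20)) = Add(Add(-18, Pow(6, 2)), Mul(-12, -20)) = Add(Add(-18, 36), 240) = Add(18, 240) = 258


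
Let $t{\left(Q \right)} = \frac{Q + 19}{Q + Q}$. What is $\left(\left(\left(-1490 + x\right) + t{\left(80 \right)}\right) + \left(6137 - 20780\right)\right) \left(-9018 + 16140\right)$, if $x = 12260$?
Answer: $- \frac{2206327941}{80} \approx -2.7579 \cdot 10^{7}$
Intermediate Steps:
$t{\left(Q \right)} = \frac{19 + Q}{2 Q}$
$\left(\left(\left(-1490 + x\right) + t{\left(80 \right)}\right) + \left(6137 - 20780\right)\right) \left(-9018 + 16140\right) = \left(\left(\left(-1490 + 12260\right) + \frac{19 + 80}{2 \cdot 80}\right) + \left(6137 - 20780\right)\right) \left(-9018 + 16140\right) = \left(\left(10770 + \frac{1}{2} \cdot \frac{1}{80} \cdot 99\right) - 14643\right) 7122 = \left(\left(10770 + \frac{99}{160}\right) - 14643\right) 7122 = \left(\frac{1723299}{160} - 14643\right) 7122 = \left(- \frac{619581}{160}\right) 7122 = - \frac{2206327941}{80}$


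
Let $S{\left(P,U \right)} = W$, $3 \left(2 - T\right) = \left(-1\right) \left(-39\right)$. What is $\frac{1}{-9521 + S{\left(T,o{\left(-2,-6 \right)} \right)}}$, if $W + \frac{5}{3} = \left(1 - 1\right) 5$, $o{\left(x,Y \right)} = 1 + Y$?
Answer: $- \frac{3}{28568} \approx -0.00010501$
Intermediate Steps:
$T = -11$ ($T = 2 - \frac{\left(-1\right) \left(-39\right)}{3} = 2 - 13 = -11$)
$W = - \frac{5}{3}$ ($W = - \frac{5}{3} + \left(1 - 1\right) 5 = - \frac{5}{3} + 0 \cdot 5 = - \frac{5}{3} + 0 = - \frac{5}{3} \approx -1.6667$)
$S{\left(P,U \right)} = - \frac{5}{3}$
$\frac{1}{-9521 + S{\left(T,o{\left(-2,-6 \right)} \right)}} = \frac{1}{-9521 - \frac{5}{3}} = \frac{1}{- \frac{28568}{3}} = - \frac{3}{28568}$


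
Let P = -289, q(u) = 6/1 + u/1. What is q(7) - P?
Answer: 302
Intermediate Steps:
q(u) = 6 + u (q(u) = 6*1 + u*1 = 6 + u)
q(7) - P = (6 + 7) - 1*(-289) = 13 + 289 = 302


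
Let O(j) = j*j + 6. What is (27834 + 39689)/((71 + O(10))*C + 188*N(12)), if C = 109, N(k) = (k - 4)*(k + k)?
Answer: 67523/55389 ≈ 1.2191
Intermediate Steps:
O(j) = 6 + j² (O(j) = j² + 6 = 6 + j²)
N(k) = 2*k*(-4 + k) (N(k) = (-4 + k)*(2*k) = 2*k*(-4 + k))
(27834 + 39689)/((71 + O(10))*C + 188*N(12)) = (27834 + 39689)/((71 + (6 + 10²))*109 + 188*(2*12*(-4 + 12))) = 67523/((71 + (6 + 100))*109 + 188*(2*12*8)) = 67523/((71 + 106)*109 + 188*192) = 67523/(177*109 + 36096) = 67523/(19293 + 36096) = 67523/55389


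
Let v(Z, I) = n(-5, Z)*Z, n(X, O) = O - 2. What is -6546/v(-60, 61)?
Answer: -1091/620 ≈ -1.7597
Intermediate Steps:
n(X, O) = -2 + O
v(Z, I) = Z*(-2 + Z) (v(Z, I) = (-2 + Z)*Z = Z*(-2 + Z))
-6546/v(-60, 61) = -6546*(-1/(60*(-2 - 60))) = -6546/((-60*(-62))) = -6546/3720 = -6546*1/3720 = -1091/620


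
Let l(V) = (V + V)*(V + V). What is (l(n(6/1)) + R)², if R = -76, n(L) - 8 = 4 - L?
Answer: 4624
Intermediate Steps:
n(L) = 12 - L (n(L) = 8 + (4 - L) = 12 - L)
l(V) = 4*V² (l(V) = (2*V)*(2*V) = 4*V²)
(l(n(6/1)) + R)² = (4*(12 - 6/1)² - 76)² = (4*(12 - 6)² - 76)² = (4*6² - 76)² = (4*36 - 76)² = (144 - 76)² = 68² = 4624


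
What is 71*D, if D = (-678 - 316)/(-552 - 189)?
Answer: 70574/741 ≈ 95.242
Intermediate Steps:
D = 994/741 (D = -994/(-741) = -994*(-1/741) = 994/741 ≈ 1.3414)
71*D = 71*(994/741) = 70574/741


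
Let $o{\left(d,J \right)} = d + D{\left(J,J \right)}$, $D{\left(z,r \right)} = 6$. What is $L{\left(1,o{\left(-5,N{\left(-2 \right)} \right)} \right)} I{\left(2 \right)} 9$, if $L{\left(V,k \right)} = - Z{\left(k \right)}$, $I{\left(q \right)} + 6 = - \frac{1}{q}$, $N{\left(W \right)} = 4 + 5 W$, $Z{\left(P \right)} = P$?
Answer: $\frac{117}{2} \approx 58.5$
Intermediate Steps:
$o{\left(d,J \right)} = 6 + d$ ($o{\left(d,J \right)} = d + 6 = 6 + d$)
$I{\left(q \right)} = -6 - \frac{1}{q}$
$L{\left(V,k \right)} = - k$
$L{\left(1,o{\left(-5,N{\left(-2 \right)} \right)} \right)} I{\left(2 \right)} 9 = - (6 - 5) \left(-6 - \frac{1}{2}\right) 9 = \left(-1\right) 1 \left(-6 - \frac{1}{2}\right) 9 = - (-6 - \frac{1}{2}) 9 = \left(-1\right) \left(- \frac{13}{2}\right) 9 = \frac{13}{2} \cdot 9 = \frac{117}{2}$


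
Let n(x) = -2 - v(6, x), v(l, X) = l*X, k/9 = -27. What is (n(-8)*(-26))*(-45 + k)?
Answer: 344448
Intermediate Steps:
k = -243 (k = 9*(-27) = -243)
v(l, X) = X*l
n(x) = -2 - 6*x (n(x) = -2 - x*6 = -2 - 6*x)
(n(-8)*(-26))*(-45 + k) = ((-2 - 6*(-8))*(-26))*(-45 - 243) = ((-2 + 48)*(-26))*(-288) = (46*(-26))*(-288) = -1196*(-288) = 344448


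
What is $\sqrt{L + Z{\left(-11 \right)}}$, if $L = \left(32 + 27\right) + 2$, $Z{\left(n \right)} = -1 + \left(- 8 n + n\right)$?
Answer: $\sqrt{137} \approx 11.705$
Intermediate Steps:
$Z{\left(n \right)} = -1 - 7 n$
$L = 61$ ($L = 59 + 2 = 61$)
$\sqrt{L + Z{\left(-11 \right)}} = \sqrt{61 - -76} = \sqrt{61 + \left(-1 + 77\right)} = \sqrt{61 + 76} = \sqrt{137}$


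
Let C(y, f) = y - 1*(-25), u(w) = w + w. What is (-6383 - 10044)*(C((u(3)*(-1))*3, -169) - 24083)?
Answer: 395496452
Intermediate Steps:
u(w) = 2*w
C(y, f) = 25 + y (C(y, f) = y + 25 = 25 + y)
(-6383 - 10044)*(C((u(3)*(-1))*3, -169) - 24083) = (-6383 - 10044)*((25 + ((2*3)*(-1))*3) - 24083) = -16427*((25 + (6*(-1))*3) - 24083) = -16427*((25 - 6*3) - 24083) = -16427*((25 - 18) - 24083) = -16427*(7 - 24083) = -16427*(-24076) = 395496452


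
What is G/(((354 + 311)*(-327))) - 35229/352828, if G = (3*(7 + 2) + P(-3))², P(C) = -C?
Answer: -75983499/730706788 ≈ -0.10399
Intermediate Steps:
G = 900 (G = (3*(7 + 2) - 1*(-3))² = (3*9 + 3)² = (27 + 3)² = 30² = 900)
G/(((354 + 311)*(-327))) - 35229/352828 = 900/(((354 + 311)*(-327))) - 35229/352828 = 900/((665*(-327))) - 35229*1/352828 = 900/(-217455) - 35229/352828 = 900*(-1/217455) - 35229/352828 = -60/14497 - 35229/352828 = -75983499/730706788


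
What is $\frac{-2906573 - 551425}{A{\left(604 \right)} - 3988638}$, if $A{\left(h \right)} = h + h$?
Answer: $\frac{1728999}{1993715} \approx 0.86722$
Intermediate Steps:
$A{\left(h \right)} = 2 h$
$\frac{-2906573 - 551425}{A{\left(604 \right)} - 3988638} = \frac{-2906573 - 551425}{2 \cdot 604 - 3988638} = - \frac{3457998}{1208 - 3988638} = - \frac{3457998}{-3987430} = \left(-3457998\right) \left(- \frac{1}{3987430}\right) = \frac{1728999}{1993715}$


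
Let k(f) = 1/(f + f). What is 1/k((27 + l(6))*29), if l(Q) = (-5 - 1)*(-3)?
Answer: 2610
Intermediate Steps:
l(Q) = 18 (l(Q) = -6*(-3) = 18)
k(f) = 1/(2*f)
1/k((27 + l(6))*29) = 1/(1/(2*(((27 + 18)*29)))) = 1/(1/(2*((45*29)))) = 1/((½)/1305) = 1/((½)*(1/1305)) = 1/(1/2610) = 2610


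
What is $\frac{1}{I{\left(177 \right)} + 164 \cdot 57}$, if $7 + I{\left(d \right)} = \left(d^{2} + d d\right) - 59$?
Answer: $\frac{1}{71940} \approx 1.39 \cdot 10^{-5}$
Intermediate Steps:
$I{\left(d \right)} = -66 + 2 d^{2}$ ($I{\left(d \right)} = -7 - \left(59 - d^{2} - d d\right) = -7 + \left(\left(d^{2} + d^{2}\right) - 59\right) = -7 + \left(2 d^{2} - 59\right) = -7 + \left(-59 + 2 d^{2}\right) = -66 + 2 d^{2}$)
$\frac{1}{I{\left(177 \right)} + 164 \cdot 57} = \frac{1}{\left(-66 + 2 \cdot 177^{2}\right) + 164 \cdot 57} = \frac{1}{\left(-66 + 2 \cdot 31329\right) + 9348} = \frac{1}{\left(-66 + 62658\right) + 9348} = \frac{1}{62592 + 9348} = \frac{1}{71940}$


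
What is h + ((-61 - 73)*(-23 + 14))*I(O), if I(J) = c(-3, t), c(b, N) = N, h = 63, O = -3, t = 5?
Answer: 6093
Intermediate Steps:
I(J) = 5
h + ((-61 - 73)*(-23 + 14))*I(O) = 63 + ((-61 - 73)*(-23 + 14))*5 = 63 - 134*(-9)*5 = 63 + 1206*5 = 63 + 6030 = 6093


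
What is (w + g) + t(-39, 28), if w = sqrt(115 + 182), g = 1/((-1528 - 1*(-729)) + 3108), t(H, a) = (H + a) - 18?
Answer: -66960/2309 + 3*sqrt(33) ≈ -11.766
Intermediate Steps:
t(H, a) = -18 + H + a
g = 1/2309 (g = 1/((-1528 + 729) + 3108) = 1/(-799 + 3108) = 1/2309 ≈ 0.00043309)
w = 3*sqrt(33) (w = sqrt(297) = 3*sqrt(33) ≈ 17.234)
(w + g) + t(-39, 28) = (3*sqrt(33) + 1/2309) + (-18 - 39 + 28) = (1/2309 + 3*sqrt(33)) - 29 = -66960/2309 + 3*sqrt(33)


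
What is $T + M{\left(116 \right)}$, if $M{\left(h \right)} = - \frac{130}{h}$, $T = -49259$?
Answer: $- \frac{2857087}{58} \approx -49260.0$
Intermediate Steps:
$T + M{\left(116 \right)} = -49259 - \frac{130}{116} = -49259 - \frac{65}{58} = - \frac{2857087}{58}$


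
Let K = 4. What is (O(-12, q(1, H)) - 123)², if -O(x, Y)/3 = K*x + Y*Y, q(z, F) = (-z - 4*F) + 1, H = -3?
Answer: 168921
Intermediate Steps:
q(z, F) = 1 - z - 4*F
O(x, Y) = -12*x - 3*Y² (O(x, Y) = -3*(4*x + Y*Y) = -3*(4*x + Y²) = -3*(Y² + 4*x) = -12*x - 3*Y²)
(O(-12, q(1, H)) - 123)² = ((-12*(-12) - 3*(1 - 1*1 - 4*(-3))²) - 123)² = ((144 - 3*(1 - 1 + 12)²) - 123)² = ((144 - 3*12²) - 123)² = ((144 - 3*144) - 123)² = ((144 - 432) - 123)² = (-288 - 123)² = (-411)² = 168921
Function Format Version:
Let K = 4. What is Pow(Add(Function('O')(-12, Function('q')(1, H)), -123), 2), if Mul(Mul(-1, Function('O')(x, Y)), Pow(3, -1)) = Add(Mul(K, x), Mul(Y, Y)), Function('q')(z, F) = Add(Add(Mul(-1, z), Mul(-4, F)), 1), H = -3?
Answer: 168921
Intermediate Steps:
Function('q')(z, F) = Add(1, Mul(-1, z), Mul(-4, F))
Function('O')(x, Y) = Add(Mul(-12, x), Mul(-3, Pow(Y, 2))) (Function('O')(x, Y) = Mul(-3, Add(Mul(4, x), Mul(Y, Y))) = Mul(-3, Add(Mul(4, x), Pow(Y, 2))) = Mul(-3, Add(Pow(Y, 2), Mul(4, x))) = Add(Mul(-12, x), Mul(-3, Pow(Y, 2))))
Pow(Add(Function('O')(-12, Function('q')(1, H)), -123), 2) = Pow(Add(Add(Mul(-12, -12), Mul(-3, Pow(Add(1, Mul(-1, 1), Mul(-4, -3)), 2))), -123), 2) = Pow(Add(Add(144, Mul(-3, Pow(Add(1, -1, 12), 2))), -123), 2) = Pow(Add(Add(144, Mul(-3, Pow(12, 2))), -123), 2) = Pow(Add(Add(144, Mul(-3, 144)), -123), 2) = Pow(Add(Add(144, -432), -123), 2) = Pow(Add(-288, -123), 2) = Pow(-411, 2) = 168921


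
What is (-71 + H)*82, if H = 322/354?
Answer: -1017292/177 ≈ -5747.4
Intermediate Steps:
H = 161/177 (H = 322*(1/354) = 161/177 ≈ 0.90960)
(-71 + H)*82 = (-71 + 161/177)*82 = -12406/177*82 = -1017292/177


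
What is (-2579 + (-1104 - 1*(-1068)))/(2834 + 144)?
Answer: -2615/2978 ≈ -0.87811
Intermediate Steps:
(-2579 + (-1104 - 1*(-1068)))/(2834 + 144) = (-2579 + (-1104 + 1068))/2978 = (-2579 - 36)*(1/2978) = -2615*1/2978 = -2615/2978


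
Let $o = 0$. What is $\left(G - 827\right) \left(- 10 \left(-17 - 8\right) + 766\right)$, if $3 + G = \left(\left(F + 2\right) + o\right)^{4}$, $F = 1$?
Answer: $-760984$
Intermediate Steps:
$G = 78$ ($G = -3 + \left(\left(1 + 2\right) + 0\right)^{4} = -3 + \left(3 + 0\right)^{4} = -3 + 3^{4} = -3 + 81 = 78$)
$\left(G - 827\right) \left(- 10 \left(-17 - 8\right) + 766\right) = \left(78 - 827\right) \left(- 10 \left(-17 - 8\right) + 766\right) = - 749 \left(\left(-10\right) \left(-25\right) + 766\right) = - 749 \left(250 + 766\right) = \left(-749\right) 1016 = -760984$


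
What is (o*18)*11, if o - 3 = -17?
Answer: -2772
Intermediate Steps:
o = -14 (o = 3 - 17 = -14)
(o*18)*11 = -14*18*11 = -252*11 = -2772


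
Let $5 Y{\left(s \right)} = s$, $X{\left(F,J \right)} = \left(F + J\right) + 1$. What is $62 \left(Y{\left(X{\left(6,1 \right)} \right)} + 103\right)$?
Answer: $\frac{32426}{5} \approx 6485.2$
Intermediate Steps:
$X{\left(F,J \right)} = 1 + F + J$
$Y{\left(s \right)} = \frac{s}{5}$
$62 \left(Y{\left(X{\left(6,1 \right)} \right)} + 103\right) = 62 \left(\frac{1 + 6 + 1}{5} + 103\right) = 62 \left(\frac{1}{5} \cdot 8 + 103\right) = 62 \left(\frac{8}{5} + 103\right) = 62 \cdot \frac{523}{5} = \frac{32426}{5}$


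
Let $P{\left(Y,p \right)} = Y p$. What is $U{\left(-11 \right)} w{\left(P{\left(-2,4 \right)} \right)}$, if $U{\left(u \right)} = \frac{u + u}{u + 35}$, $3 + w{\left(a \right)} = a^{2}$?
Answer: $- \frac{671}{12} \approx -55.917$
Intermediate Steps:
$w{\left(a \right)} = -3 + a^{2}$
$U{\left(u \right)} = \frac{2 u}{35 + u}$
$U{\left(-11 \right)} w{\left(P{\left(-2,4 \right)} \right)} = 2 \left(-11\right) \frac{1}{35 - 11} \left(-3 + \left(\left(-2\right) 4\right)^{2}\right) = 2 \left(-11\right) \frac{1}{24} \left(-3 + \left(-8\right)^{2}\right) = 2 \left(-11\right) \frac{1}{24} \left(-3 + 64\right) = \left(- \frac{11}{12}\right) 61 = - \frac{671}{12}$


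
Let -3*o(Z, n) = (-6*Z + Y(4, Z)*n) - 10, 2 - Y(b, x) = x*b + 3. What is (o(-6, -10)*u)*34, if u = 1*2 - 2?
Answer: 0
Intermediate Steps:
Y(b, x) = -1 - b*x (Y(b, x) = 2 - (x*b + 3) = 2 - (b*x + 3) = 2 - (3 + b*x) = 2 + (-3 - b*x) = -1 - b*x)
u = 0 (u = 2 - 2 = 0)
o(Z, n) = 10/3 + 2*Z - n*(-1 - 4*Z)/3 (o(Z, n) = -((-6*Z + (-1 - 1*4*Z)*n) - 10)/3 = -((-6*Z + (-1 - 4*Z)*n) - 10)/3 = -((-6*Z + n*(-1 - 4*Z)) - 10)/3 = -(-10 - 6*Z + n*(-1 - 4*Z))/3 = 10/3 + 2*Z - n*(-1 - 4*Z)/3)
(o(-6, -10)*u)*34 = ((10/3 + 2*(-6) + (⅓)*(-10)*(1 + 4*(-6)))*0)*34 = ((10/3 - 12 + (⅓)*(-10)*(1 - 24))*0)*34 = ((10/3 - 12 + (⅓)*(-10)*(-23))*0)*34 = ((10/3 - 12 + 230/3)*0)*34 = (68*0)*34 = 0*34 = 0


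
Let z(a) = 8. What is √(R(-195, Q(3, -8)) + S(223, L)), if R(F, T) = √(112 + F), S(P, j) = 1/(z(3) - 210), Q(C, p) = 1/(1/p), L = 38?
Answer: √(-202 + 40804*I*√83)/202 ≈ 2.1337 + 2.1349*I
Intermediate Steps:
Q(C, p) = p
S(P, j) = -1/202 (S(P, j) = 1/(8 - 210) = 1/(-202) = -1/202)
√(R(-195, Q(3, -8)) + S(223, L)) = √(√(112 - 195) - 1/202) = √(√(-83) - 1/202) = √(I*√83 - 1/202) = √(-1/202 + I*√83)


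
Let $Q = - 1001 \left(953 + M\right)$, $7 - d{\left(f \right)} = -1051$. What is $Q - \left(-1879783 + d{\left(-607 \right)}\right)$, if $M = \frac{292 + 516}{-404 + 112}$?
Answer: $\frac{67710558}{73} \approx 9.2754 \cdot 10^{5}$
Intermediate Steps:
$d{\left(f \right)} = 1058$ ($d{\left(f \right)} = 7 - -1051 = 7 + 1051 = 1058$)
$M = - \frac{202}{73}$ ($M = \frac{808}{-292} = 808 \left(- \frac{1}{292}\right) = - \frac{202}{73} \approx -2.7671$)
$Q = - \frac{69436367}{73}$ ($Q = - 1001 \left(953 - \frac{202}{73}\right) = \left(-1001\right) \frac{69367}{73} = - \frac{69436367}{73} \approx -9.5118 \cdot 10^{5}$)
$Q - \left(-1879783 + d{\left(-607 \right)}\right) = - \frac{69436367}{73} + \left(1879783 - 1058\right) = - \frac{69436367}{73} + 1878725 = \frac{67710558}{73}$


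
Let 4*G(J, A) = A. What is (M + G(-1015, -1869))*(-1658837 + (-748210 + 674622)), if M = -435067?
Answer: 3018121692225/4 ≈ 7.5453e+11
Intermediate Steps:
G(J, A) = A/4
(M + G(-1015, -1869))*(-1658837 + (-748210 + 674622)) = (-435067 + (1/4)*(-1869))*(-1658837 + (-748210 + 674622)) = (-435067 - 1869/4)*(-1658837 - 73588) = -1742137/4*(-1732425) = 3018121692225/4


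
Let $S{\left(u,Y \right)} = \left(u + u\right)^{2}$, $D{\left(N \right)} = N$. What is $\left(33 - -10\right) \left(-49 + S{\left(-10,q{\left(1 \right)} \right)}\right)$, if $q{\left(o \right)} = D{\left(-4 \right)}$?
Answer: $15093$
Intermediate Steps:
$q{\left(o \right)} = -4$
$S{\left(u,Y \right)} = 4 u^{2}$ ($S{\left(u,Y \right)} = \left(2 u\right)^{2} = 4 u^{2}$)
$\left(33 - -10\right) \left(-49 + S{\left(-10,q{\left(1 \right)} \right)}\right) = \left(33 - -10\right) \left(-49 + 4 \left(-10\right)^{2}\right) = \left(33 + 10\right) \left(-49 + 4 \cdot 100\right) = 43 \left(-49 + 400\right) = 43 \cdot 351 = 15093$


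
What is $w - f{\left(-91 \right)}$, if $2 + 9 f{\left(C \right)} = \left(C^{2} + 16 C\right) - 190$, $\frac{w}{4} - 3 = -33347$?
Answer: $-134113$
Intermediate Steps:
$w = -133376$ ($w = 12 + 4 \left(-33347\right) = 12 - 133388 = -133376$)
$f{\left(C \right)} = - \frac{64}{3} + \frac{C^{2}}{9} + \frac{16 C}{9}$ ($f{\left(C \right)} = - \frac{2}{9} + \frac{\left(C^{2} + 16 C\right) - 190}{9} = - \frac{2}{9} + \frac{-190 + C^{2} + 16 C}{9} = - \frac{2}{9} + \left(- \frac{190}{9} + \frac{C^{2}}{9} + \frac{16 C}{9}\right) = - \frac{64}{3} + \frac{C^{2}}{9} + \frac{16 C}{9}$)
$w - f{\left(-91 \right)} = -133376 - \left(- \frac{64}{3} + \frac{\left(-91\right)^{2}}{9} + \frac{16}{9} \left(-91\right)\right) = -133376 - \left(- \frac{64}{3} + \frac{1}{9} \cdot 8281 - \frac{1456}{9}\right) = -133376 - \left(- \frac{64}{3} + \frac{8281}{9} - \frac{1456}{9}\right) = -133376 - 737 = -134113$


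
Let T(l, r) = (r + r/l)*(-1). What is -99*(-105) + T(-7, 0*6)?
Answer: 10395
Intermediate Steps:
T(l, r) = -r - r/l
-99*(-105) + T(-7, 0*6) = -99*(-105) + (-0*6 - 1*0*6/(-7)) = 10395 + (-1*0 - 1*0*(-⅐)) = 10395 + (0 + 0) = 10395 + 0 = 10395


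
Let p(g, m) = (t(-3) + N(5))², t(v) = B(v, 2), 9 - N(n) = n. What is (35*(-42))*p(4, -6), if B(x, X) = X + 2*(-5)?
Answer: -23520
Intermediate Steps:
N(n) = 9 - n
B(x, X) = -10 + X (B(x, X) = X - 10 = -10 + X)
t(v) = -8 (t(v) = -10 + 2 = -8)
p(g, m) = 16 (p(g, m) = (-8 + (9 - 1*5))² = (-8 + (9 - 5))² = (-8 + 4)² = (-4)² = 16)
(35*(-42))*p(4, -6) = (35*(-42))*16 = -1470*16 = -23520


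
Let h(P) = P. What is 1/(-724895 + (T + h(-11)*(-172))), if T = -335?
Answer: -1/723338 ≈ -1.3825e-6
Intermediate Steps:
1/(-724895 + (T + h(-11)*(-172))) = 1/(-724895 + (-335 - 11*(-172))) = 1/(-724895 + (-335 + 1892)) = 1/(-724895 + 1557) = 1/(-723338) = -1/723338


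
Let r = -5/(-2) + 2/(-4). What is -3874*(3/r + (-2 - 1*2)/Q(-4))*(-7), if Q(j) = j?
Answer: 67795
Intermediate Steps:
r = 2 (r = -5*(-½) + 2*(-¼) = 5/2 - ½ = 2)
-3874*(3/r + (-2 - 1*2)/Q(-4))*(-7) = -3874*(3/2 + (-2 - 1*2)/(-4))*(-7) = -3874*(3*(½) + (-2 - 2)*(-¼))*(-7) = -3874*(3/2 - 4*(-¼))*(-7) = -3874*(3/2 + 1)*(-7) = -9685*(-7) = -3874*(-35/2) = 67795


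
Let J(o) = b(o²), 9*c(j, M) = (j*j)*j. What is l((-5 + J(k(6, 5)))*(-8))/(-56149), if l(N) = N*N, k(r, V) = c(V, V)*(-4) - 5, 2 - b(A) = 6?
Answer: -5184/56149 ≈ -0.092326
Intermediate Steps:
c(j, M) = j³/9 (c(j, M) = ((j*j)*j)/9 = (j²*j)/9 = j³/9)
b(A) = -4 (b(A) = 2 - 1*6 = 2 - 6 = -4)
k(r, V) = -5 - 4*V³/9 (k(r, V) = (V³/9)*(-4) - 5 = -4*V³/9 - 5 = -5 - 4*V³/9)
J(o) = -4
l(N) = N²
l((-5 + J(k(6, 5)))*(-8))/(-56149) = ((-5 - 4)*(-8))²/(-56149) = (-9*(-8))²*(-1/56149) = 72²*(-1/56149) = 5184*(-1/56149) = -5184/56149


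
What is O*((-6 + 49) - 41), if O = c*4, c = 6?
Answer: 48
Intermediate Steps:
O = 24 (O = 6*4 = 24)
O*((-6 + 49) - 41) = 24*((-6 + 49) - 41) = 24*(43 - 41) = 24*2 = 48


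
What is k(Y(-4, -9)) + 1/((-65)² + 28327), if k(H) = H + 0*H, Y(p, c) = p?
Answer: -130207/32552 ≈ -4.0000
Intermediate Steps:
k(H) = H (k(H) = H + 0 = H)
k(Y(-4, -9)) + 1/((-65)² + 28327) = -4 + 1/((-65)² + 28327) = -4 + 1/(4225 + 28327) = -4 + 1/32552 = -130207/32552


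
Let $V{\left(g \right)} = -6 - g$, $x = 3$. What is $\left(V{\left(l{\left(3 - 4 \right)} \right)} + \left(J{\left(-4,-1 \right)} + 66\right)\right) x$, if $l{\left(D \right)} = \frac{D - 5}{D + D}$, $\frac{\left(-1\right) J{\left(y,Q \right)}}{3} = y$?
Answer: $207$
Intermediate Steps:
$J{\left(y,Q \right)} = - 3 y$
$l{\left(D \right)} = \frac{-5 + D}{2 D}$ ($l{\left(D \right)} = \frac{D + \left(-5 + 0\right)}{2 D} = \left(D - 5\right) \frac{1}{2 D} = \left(-5 + D\right) \frac{1}{2 D} = \frac{-5 + D}{2 D}$)
$\left(V{\left(l{\left(3 - 4 \right)} \right)} + \left(J{\left(-4,-1 \right)} + 66\right)\right) x = \left(\left(-6 - \frac{-5 + \left(3 - 4\right)}{2 \left(3 - 4\right)}\right) + \left(\left(-3\right) \left(-4\right) + 66\right)\right) 3 = \left(\left(-6 - \frac{-5 + \left(3 - 4\right)}{2 \left(3 - 4\right)}\right) + \left(12 + 66\right)\right) 3 = \left(\left(-6 - \frac{-5 - 1}{2 \left(-1\right)}\right) + 78\right) 3 = \left(\left(-6 - \frac{1}{2} \left(-1\right) \left(-6\right)\right) + 78\right) 3 = \left(\left(-6 - 3\right) + 78\right) 3 = \left(-9 + 78\right) 3 = 69 \cdot 3 = 207$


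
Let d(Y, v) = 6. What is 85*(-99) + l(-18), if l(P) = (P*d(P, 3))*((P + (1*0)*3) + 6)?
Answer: -7119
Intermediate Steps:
l(P) = 6*P*(6 + P) (l(P) = (P*6)*((P + (1*0)*3) + 6) = (6*P)*((P + 0*3) + 6) = (6*P)*((P + 0) + 6) = (6*P)*(P + 6) = (6*P)*(6 + P) = 6*P*(6 + P))
85*(-99) + l(-18) = 85*(-99) + 6*(-18)*(6 - 18) = -8415 + 6*(-18)*(-12) = -8415 + 1296 = -7119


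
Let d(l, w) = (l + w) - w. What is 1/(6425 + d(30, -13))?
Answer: 1/6455 ≈ 0.00015492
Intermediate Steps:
d(l, w) = l
1/(6425 + d(30, -13)) = 1/(6425 + 30) = 1/6455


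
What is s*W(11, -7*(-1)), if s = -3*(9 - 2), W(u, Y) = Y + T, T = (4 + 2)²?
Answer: -903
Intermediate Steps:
T = 36 (T = 6² = 36)
W(u, Y) = 36 + Y (W(u, Y) = Y + 36 = 36 + Y)
s = -21 (s = -3*7 = -21)
s*W(11, -7*(-1)) = -21*(36 - 7*(-1)) = -21*(36 + 7) = -21*43 = -903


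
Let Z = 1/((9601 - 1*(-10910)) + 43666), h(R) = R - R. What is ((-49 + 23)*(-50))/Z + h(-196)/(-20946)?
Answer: 83430100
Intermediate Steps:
h(R) = 0
Z = 1/64177 (Z = 1/((9601 + 10910) + 43666) = 1/(20511 + 43666) = 1/64177 ≈ 1.5582e-5)
((-49 + 23)*(-50))/Z + h(-196)/(-20946) = ((-49 + 23)*(-50))/(1/64177) + 0/(-20946) = -26*(-50)*64177 + 0*(-1/20946) = 1300*64177 + 0 = 83430100 + 0 = 83430100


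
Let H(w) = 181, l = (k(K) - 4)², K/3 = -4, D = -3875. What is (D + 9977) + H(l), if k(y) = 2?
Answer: 6283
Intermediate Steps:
K = -12 (K = 3*(-4) = -12)
l = 4 (l = (2 - 4)² = (-2)² = 4)
(D + 9977) + H(l) = (-3875 + 9977) + 181 = 6102 + 181 = 6283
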